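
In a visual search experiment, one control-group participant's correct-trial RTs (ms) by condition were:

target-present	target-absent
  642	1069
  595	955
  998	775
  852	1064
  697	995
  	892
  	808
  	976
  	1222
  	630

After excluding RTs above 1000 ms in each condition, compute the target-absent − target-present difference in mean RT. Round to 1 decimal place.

104.8 ms

target-absent: exclude 1069, 1064, 1222
M(target-present) = 3784/5 = 756.800
M(target-absent) = 6031/7 = 861.571
Difference = 861.571 − 756.800 = 104.771 ms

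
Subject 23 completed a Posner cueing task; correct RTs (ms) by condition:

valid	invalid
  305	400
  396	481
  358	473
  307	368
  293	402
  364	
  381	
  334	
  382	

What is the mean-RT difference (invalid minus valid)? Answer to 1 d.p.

78.1 ms

M(valid) = 3120/9 = 346.667
M(invalid) = 2124/5 = 424.800
Difference = 424.800 − 346.667 = 78.133 ms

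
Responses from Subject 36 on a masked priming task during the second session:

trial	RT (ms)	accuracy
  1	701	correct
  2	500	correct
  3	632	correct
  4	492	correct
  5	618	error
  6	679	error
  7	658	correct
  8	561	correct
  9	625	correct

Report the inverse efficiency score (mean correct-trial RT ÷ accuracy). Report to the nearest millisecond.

Correct trials (n=7): 701, 500, 632, 492, 658, 561, 625
Mean correct RT = 4169/7 = 595.5714 ms
Proportion correct = 7/9
IES = 595.5714 / (7/9) = 765.735 ms

766 ms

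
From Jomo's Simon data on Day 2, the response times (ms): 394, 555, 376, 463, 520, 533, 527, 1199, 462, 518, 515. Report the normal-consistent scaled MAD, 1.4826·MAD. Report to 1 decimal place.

54.9 ms

Sorted: 376, 394, 462, 463, 515, 518, 520, 527, 533, 555, 1199 → median = 518
|x − 518| sorted: 0, 2, 3, 9, 15, 37, 55, 56, 124, 142, 681 → MAD = 37
Robust SD ≈ 1.4826 × 37 = 54.856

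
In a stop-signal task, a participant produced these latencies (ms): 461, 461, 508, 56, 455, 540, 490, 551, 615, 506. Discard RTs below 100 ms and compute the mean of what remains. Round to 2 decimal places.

Excluded: 56
Retained (n=9): Σ = 4587
Mean = 4587/9 = 509.6667

509.67 ms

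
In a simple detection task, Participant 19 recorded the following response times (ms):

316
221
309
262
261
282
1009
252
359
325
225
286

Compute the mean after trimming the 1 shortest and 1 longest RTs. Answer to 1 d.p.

287.7 ms

Sorted: 221, 225, 252, 261, 262, 282, 286, 309, 316, 325, 359, 1009
Drop lowest 1 (221) and highest 1 (1009)
Remaining (n=10): Σ = 2877, mean = 2877/10 = 287.700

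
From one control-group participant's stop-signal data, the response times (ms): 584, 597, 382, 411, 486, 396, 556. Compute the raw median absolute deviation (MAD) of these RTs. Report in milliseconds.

Sorted: 382, 396, 411, 486, 556, 584, 597 → median = 486
|x − 486|: 98, 111, 104, 75, 0, 90, 70
Sorted deviations: 0, 70, 75, 90, 98, 104, 111 → MAD = 90

90 ms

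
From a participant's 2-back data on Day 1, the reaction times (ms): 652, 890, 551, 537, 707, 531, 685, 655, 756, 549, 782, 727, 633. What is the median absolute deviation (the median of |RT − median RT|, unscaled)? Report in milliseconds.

101 ms

Sorted: 531, 537, 549, 551, 633, 652, 655, 685, 707, 727, 756, 782, 890 → median = 655
|x − 655|: 3, 235, 104, 118, 52, 124, 30, 0, 101, 106, 127, 72, 22
Sorted deviations: 0, 3, 22, 30, 52, 72, 101, 104, 106, 118, 124, 127, 235 → MAD = 101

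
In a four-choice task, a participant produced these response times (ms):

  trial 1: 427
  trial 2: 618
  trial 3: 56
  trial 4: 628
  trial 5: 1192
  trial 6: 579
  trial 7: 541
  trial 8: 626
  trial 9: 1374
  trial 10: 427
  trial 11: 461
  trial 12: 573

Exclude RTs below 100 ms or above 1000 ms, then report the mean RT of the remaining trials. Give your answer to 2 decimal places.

Excluded: 56, 1192, 1374
Retained (n=9): Σ = 4880
Mean = 4880/9 = 542.2222

542.22 ms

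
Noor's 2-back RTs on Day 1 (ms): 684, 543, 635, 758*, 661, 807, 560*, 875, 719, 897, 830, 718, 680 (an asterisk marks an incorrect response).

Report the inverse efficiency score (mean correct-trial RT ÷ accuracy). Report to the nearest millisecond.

865 ms

Correct trials (n=11): 684, 543, 635, 661, 807, 875, 719, 897, 830, 718, 680
Mean correct RT = 8049/11 = 731.7273 ms
Proportion correct = 11/13
IES = 731.7273 / (11/13) = 864.769 ms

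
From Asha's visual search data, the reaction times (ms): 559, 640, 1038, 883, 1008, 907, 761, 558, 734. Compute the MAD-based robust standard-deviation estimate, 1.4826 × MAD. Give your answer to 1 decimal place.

216.5 ms

Sorted: 558, 559, 640, 734, 761, 883, 907, 1008, 1038 → median = 761
|x − 761| sorted: 0, 27, 121, 122, 146, 202, 203, 247, 277 → MAD = 146
Robust SD ≈ 1.4826 × 146 = 216.460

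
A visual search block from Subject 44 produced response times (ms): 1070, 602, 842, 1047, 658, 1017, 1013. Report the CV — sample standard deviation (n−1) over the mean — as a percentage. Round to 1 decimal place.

21.8%

n = 7, Σ = 6249, M = 892.7143
Σ(x−M)² = 227327.429; s = √(227327.429/6) = 194.6482
CV = 194.6482 / 892.7143 = 0.21804 = 21.804%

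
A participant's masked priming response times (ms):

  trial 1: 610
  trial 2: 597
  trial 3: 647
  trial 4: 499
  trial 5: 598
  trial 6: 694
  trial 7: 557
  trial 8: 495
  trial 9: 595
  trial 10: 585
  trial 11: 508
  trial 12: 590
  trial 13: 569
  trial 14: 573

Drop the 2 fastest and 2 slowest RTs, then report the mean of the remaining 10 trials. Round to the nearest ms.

Sorted: 495, 499, 508, 557, 569, 573, 585, 590, 595, 597, 598, 610, 647, 694
Drop lowest 2 (495, 499) and highest 2 (647, 694)
Remaining (n=10): Σ = 5782, mean = 5782/10 = 578.200

578 ms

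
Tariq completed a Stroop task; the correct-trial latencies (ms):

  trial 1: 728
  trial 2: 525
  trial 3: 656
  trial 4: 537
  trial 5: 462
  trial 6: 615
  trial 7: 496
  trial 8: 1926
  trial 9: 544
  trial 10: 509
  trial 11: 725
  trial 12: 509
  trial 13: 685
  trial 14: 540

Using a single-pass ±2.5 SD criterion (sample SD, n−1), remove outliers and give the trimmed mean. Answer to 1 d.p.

579.3 ms

n = 14, ΣRT = 9457, M = 675.500
Σ(x−M)² = 1783819.50; s = √(1783819.50/13) = 370.428
Cutoffs: 675.500 ± 2.5·370.428 → [-250.6, 1601.6]
Outside: 1926 → excluded.
Retained (n=13): Σ = 7531, mean = 7531/13 = 579.308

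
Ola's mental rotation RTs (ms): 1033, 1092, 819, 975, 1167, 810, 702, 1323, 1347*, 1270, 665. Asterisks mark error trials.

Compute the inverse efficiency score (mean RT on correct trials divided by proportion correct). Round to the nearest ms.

Correct trials (n=10): 1033, 1092, 819, 975, 1167, 810, 702, 1323, 1270, 665
Mean correct RT = 9856/10 = 985.6000 ms
Proportion correct = 10/11
IES = 985.6000 / (10/11) = 1084.160 ms

1084 ms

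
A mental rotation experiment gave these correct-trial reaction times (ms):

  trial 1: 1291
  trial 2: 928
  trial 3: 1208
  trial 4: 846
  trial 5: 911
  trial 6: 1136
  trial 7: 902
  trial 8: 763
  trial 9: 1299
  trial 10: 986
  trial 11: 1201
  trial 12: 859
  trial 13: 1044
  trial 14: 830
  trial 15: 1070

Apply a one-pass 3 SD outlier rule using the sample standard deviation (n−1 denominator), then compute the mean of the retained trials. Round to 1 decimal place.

1018.3 ms

n = 15, ΣRT = 15274, M = 1018.267
Σ(x−M)² = 429644.93; s = √(429644.93/14) = 175.183
Cutoffs: 1018.267 ± 3·175.183 → [492.7, 1543.8]
No RTs fall outside the cutoffs; all 15 retained. Mean = 15274/15 = 1018.267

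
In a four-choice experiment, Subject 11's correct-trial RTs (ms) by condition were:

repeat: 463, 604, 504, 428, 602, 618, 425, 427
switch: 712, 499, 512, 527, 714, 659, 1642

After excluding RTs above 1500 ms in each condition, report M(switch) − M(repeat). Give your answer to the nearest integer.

95 ms

switch: exclude 1642
M(repeat) = 4071/8 = 508.875
M(switch) = 3623/6 = 603.833
Difference = 603.833 − 508.875 = 94.958 ms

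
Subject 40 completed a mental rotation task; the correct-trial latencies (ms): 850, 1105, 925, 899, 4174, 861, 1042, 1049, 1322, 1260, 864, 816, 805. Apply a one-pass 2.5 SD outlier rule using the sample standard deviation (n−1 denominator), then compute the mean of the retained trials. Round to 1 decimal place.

n = 13, ΣRT = 15972, M = 1228.615
Σ(x−M)² = 9729329.08; s = √(9729329.08/12) = 900.432
Cutoffs: 1228.615 ± 2.5·900.432 → [-1022.5, 3479.7]
Outside: 4174 → excluded.
Retained (n=12): Σ = 11798, mean = 11798/12 = 983.167

983.2 ms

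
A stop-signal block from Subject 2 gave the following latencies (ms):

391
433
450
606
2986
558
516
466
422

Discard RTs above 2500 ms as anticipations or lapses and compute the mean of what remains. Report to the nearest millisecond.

480 ms

Excluded: 2986
Retained (n=8): Σ = 3842
Mean = 3842/8 = 480.2500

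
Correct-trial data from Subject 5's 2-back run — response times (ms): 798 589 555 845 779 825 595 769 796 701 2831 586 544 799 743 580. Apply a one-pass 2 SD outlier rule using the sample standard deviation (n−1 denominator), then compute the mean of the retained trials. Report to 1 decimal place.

700.3 ms

n = 16, ΣRT = 13335, M = 833.438
Σ(x−M)² = 4430497.94; s = √(4430497.94/15) = 543.476
Cutoffs: 833.438 ± 2·543.476 → [-253.5, 1920.4]
Outside: 2831 → excluded.
Retained (n=15): Σ = 10504, mean = 10504/15 = 700.267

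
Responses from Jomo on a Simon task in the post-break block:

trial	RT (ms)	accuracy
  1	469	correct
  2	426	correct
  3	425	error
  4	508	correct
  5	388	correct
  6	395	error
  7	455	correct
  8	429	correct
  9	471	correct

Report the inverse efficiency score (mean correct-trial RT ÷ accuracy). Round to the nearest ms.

Correct trials (n=7): 469, 426, 508, 388, 455, 429, 471
Mean correct RT = 3146/7 = 449.4286 ms
Proportion correct = 7/9
IES = 449.4286 / (7/9) = 577.837 ms

578 ms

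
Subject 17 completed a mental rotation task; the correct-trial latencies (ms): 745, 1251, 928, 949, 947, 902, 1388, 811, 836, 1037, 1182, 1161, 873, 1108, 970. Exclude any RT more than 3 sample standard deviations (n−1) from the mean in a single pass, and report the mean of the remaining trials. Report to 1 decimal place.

n = 15, ΣRT = 15088, M = 1005.867
Σ(x−M)² = 449975.73; s = √(449975.73/14) = 179.279
Cutoffs: 1005.867 ± 3·179.279 → [468.0, 1543.7]
No RTs fall outside the cutoffs; all 15 retained. Mean = 15088/15 = 1005.867

1005.9 ms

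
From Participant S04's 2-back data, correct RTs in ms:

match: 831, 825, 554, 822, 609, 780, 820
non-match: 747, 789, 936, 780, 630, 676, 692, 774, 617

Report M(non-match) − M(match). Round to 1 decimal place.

-10.8 ms

M(match) = 5241/7 = 748.714
M(non-match) = 6641/9 = 737.889
Difference = 737.889 − 748.714 = -10.825 ms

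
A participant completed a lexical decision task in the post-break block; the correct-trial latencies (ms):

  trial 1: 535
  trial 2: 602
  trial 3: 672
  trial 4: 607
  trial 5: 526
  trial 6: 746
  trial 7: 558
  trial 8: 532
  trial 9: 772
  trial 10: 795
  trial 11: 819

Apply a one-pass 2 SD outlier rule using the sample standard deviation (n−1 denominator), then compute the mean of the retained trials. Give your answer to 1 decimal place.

n = 11, ΣRT = 7164, M = 651.273
Σ(x−M)² = 129294.18; s = √(129294.18/10) = 113.708
Cutoffs: 651.273 ± 2·113.708 → [423.9, 878.7]
No RTs fall outside the cutoffs; all 11 retained. Mean = 7164/11 = 651.273

651.3 ms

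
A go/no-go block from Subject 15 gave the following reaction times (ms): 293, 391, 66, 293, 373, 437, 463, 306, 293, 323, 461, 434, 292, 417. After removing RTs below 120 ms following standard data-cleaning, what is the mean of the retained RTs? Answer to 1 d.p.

367.4 ms

Excluded: 66
Retained (n=13): Σ = 4776
Mean = 4776/13 = 367.3846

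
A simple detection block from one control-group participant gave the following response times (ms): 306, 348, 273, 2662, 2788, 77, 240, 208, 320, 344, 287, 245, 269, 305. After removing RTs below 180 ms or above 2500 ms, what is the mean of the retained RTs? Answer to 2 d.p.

Excluded: 77, 2662, 2788
Retained (n=11): Σ = 3145
Mean = 3145/11 = 285.9091

285.91 ms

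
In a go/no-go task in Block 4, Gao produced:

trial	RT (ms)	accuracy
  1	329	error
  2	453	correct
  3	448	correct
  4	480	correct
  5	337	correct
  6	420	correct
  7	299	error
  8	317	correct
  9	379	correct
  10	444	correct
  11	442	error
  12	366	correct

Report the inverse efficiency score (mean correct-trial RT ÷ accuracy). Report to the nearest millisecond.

Correct trials (n=9): 453, 448, 480, 337, 420, 317, 379, 444, 366
Mean correct RT = 3644/9 = 404.8889 ms
Proportion correct = 9/12
IES = 404.8889 / (9/12) = 539.852 ms

540 ms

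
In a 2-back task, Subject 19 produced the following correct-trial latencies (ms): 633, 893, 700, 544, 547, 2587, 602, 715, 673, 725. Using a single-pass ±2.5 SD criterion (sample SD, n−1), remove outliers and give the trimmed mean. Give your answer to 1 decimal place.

n = 10, ΣRT = 8619, M = 861.900
Σ(x−M)² = 3399318.90; s = √(3399318.90/9) = 614.575
Cutoffs: 861.900 ± 2.5·614.575 → [-674.5, 2398.3]
Outside: 2587 → excluded.
Retained (n=9): Σ = 6032, mean = 6032/9 = 670.222

670.2 ms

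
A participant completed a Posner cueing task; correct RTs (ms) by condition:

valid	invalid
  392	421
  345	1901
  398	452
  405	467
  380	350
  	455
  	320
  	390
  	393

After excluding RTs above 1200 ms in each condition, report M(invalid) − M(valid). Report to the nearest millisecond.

invalid: exclude 1901
M(valid) = 1920/5 = 384.000
M(invalid) = 3248/8 = 406.000
Difference = 406.000 − 384.000 = 22.000 ms

22 ms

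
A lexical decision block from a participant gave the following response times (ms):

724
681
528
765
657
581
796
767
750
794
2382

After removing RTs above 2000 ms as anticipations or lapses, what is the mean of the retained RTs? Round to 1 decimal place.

Excluded: 2382
Retained (n=10): Σ = 7043
Mean = 7043/10 = 704.3000

704.3 ms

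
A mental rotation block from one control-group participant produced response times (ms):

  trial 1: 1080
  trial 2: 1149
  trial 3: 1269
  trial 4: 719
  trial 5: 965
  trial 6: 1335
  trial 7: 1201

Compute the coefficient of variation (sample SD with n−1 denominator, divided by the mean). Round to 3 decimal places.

n = 7, Σ = 7718, M = 1102.5714
Σ(x−M)² = 260127.714; s = √(260127.714/6) = 208.2177
CV = 208.2177 / 1102.5714 = 0.18885

0.189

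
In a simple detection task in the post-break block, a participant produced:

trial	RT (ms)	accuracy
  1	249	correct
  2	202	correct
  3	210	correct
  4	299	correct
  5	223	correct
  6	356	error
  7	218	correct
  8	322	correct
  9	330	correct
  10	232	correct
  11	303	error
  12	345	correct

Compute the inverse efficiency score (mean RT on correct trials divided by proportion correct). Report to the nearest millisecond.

Correct trials (n=10): 249, 202, 210, 299, 223, 218, 322, 330, 232, 345
Mean correct RT = 2630/10 = 263.0000 ms
Proportion correct = 10/12
IES = 263.0000 / (10/12) = 315.600 ms

316 ms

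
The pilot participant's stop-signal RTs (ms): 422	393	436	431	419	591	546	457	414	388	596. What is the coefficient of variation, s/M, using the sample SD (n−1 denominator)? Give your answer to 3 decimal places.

0.166

n = 11, Σ = 5093, M = 463.0000
Σ(x−M)² = 59294.000; s = √(59294.000/10) = 77.0026
CV = 77.0026 / 463.0000 = 0.16631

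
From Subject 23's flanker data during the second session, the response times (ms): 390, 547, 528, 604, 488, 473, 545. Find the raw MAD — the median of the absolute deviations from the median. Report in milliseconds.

Sorted: 390, 473, 488, 528, 545, 547, 604 → median = 528
|x − 528|: 138, 19, 0, 76, 40, 55, 17
Sorted deviations: 0, 17, 19, 40, 55, 76, 138 → MAD = 40

40 ms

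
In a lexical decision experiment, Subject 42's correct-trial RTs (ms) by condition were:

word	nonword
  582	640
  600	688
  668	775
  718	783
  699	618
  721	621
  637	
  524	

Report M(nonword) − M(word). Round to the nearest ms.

M(word) = 5149/8 = 643.625
M(nonword) = 4125/6 = 687.500
Difference = 687.500 − 643.625 = 43.875 ms

44 ms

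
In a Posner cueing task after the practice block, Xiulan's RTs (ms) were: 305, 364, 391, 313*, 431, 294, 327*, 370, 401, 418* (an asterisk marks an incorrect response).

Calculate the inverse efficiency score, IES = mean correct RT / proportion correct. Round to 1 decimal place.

521.6 ms

Correct trials (n=7): 305, 364, 391, 431, 294, 370, 401
Mean correct RT = 2556/7 = 365.1429 ms
Proportion correct = 7/10
IES = 365.1429 / (7/10) = 521.633 ms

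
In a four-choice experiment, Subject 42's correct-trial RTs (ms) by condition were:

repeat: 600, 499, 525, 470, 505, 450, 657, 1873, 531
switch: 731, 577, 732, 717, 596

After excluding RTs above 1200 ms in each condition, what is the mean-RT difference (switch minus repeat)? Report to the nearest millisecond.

repeat: exclude 1873
M(repeat) = 4237/8 = 529.625
M(switch) = 3353/5 = 670.600
Difference = 670.600 − 529.625 = 140.975 ms

141 ms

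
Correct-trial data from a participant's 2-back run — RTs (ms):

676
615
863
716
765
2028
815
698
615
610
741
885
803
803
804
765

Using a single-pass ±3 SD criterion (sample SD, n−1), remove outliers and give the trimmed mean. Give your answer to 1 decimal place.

n = 16, ΣRT = 13202, M = 825.125
Σ(x−M)² = 1652653.75; s = √(1652653.75/15) = 331.929
Cutoffs: 825.125 ± 3·331.929 → [-170.7, 1820.9]
Outside: 2028 → excluded.
Retained (n=15): Σ = 11174, mean = 11174/15 = 744.933

744.9 ms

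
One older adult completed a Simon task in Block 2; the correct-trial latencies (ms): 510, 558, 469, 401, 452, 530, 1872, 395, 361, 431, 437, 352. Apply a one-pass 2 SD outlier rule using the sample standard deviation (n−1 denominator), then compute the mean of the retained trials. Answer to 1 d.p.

n = 12, ΣRT = 6768, M = 564.000
Σ(x−M)² = 1911642.00; s = √(1911642.00/11) = 416.876
Cutoffs: 564.000 ± 2·416.876 → [-269.8, 1397.8]
Outside: 1872 → excluded.
Retained (n=11): Σ = 4896, mean = 4896/11 = 445.091

445.1 ms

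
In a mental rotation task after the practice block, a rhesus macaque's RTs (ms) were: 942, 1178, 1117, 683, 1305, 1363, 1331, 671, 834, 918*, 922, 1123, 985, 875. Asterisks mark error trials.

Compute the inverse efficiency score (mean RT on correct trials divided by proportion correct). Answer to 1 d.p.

Correct trials (n=13): 942, 1178, 1117, 683, 1305, 1363, 1331, 671, 834, 922, 1123, 985, 875
Mean correct RT = 13329/13 = 1025.3077 ms
Proportion correct = 13/14
IES = 1025.3077 / (13/14) = 1104.178 ms

1104.2 ms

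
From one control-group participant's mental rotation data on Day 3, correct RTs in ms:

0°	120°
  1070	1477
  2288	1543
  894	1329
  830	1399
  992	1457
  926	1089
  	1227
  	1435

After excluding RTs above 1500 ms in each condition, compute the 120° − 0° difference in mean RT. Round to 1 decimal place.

0°: exclude 2288
120°: exclude 1543
M(0°) = 4712/5 = 942.400
M(120°) = 9413/7 = 1344.714
Difference = 1344.714 − 942.400 = 402.314 ms

402.3 ms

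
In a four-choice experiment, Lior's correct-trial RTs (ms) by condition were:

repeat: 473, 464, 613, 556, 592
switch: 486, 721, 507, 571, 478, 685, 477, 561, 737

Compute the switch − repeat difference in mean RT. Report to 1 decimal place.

M(repeat) = 2698/5 = 539.600
M(switch) = 5223/9 = 580.333
Difference = 580.333 − 539.600 = 40.733 ms

40.7 ms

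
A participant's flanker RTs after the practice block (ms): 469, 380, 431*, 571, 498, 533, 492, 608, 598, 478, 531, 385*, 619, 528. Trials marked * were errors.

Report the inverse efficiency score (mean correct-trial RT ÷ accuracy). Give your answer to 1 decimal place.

613.0 ms

Correct trials (n=12): 469, 380, 571, 498, 533, 492, 608, 598, 478, 531, 619, 528
Mean correct RT = 6305/12 = 525.4167 ms
Proportion correct = 12/14
IES = 525.4167 / (12/14) = 612.986 ms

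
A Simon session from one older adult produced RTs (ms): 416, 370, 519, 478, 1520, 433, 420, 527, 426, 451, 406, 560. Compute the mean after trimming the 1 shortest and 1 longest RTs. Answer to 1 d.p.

463.6 ms

Sorted: 370, 406, 416, 420, 426, 433, 451, 478, 519, 527, 560, 1520
Drop lowest 1 (370) and highest 1 (1520)
Remaining (n=10): Σ = 4636, mean = 4636/10 = 463.600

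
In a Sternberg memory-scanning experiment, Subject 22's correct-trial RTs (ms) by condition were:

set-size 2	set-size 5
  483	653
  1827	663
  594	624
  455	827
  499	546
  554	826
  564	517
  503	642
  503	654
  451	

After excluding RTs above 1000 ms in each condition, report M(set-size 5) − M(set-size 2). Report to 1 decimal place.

set-size 2: exclude 1827
M(set-size 2) = 4606/9 = 511.778
M(set-size 5) = 5952/9 = 661.333
Difference = 661.333 − 511.778 = 149.556 ms

149.6 ms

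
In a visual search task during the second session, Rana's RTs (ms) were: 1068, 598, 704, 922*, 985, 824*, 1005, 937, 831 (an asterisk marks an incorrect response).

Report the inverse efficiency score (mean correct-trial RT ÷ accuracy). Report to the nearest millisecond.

Correct trials (n=7): 1068, 598, 704, 985, 1005, 937, 831
Mean correct RT = 6128/7 = 875.4286 ms
Proportion correct = 7/9
IES = 875.4286 / (7/9) = 1125.551 ms

1126 ms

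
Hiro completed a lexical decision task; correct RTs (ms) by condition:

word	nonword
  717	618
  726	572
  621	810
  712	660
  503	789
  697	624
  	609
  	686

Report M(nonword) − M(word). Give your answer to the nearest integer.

8 ms

M(word) = 3976/6 = 662.667
M(nonword) = 5368/8 = 671.000
Difference = 671.000 − 662.667 = 8.333 ms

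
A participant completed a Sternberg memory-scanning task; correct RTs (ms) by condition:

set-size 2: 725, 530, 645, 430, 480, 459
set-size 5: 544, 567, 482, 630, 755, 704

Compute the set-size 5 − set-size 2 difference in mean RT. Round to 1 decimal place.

68.8 ms

M(set-size 2) = 3269/6 = 544.833
M(set-size 5) = 3682/6 = 613.667
Difference = 613.667 − 544.833 = 68.833 ms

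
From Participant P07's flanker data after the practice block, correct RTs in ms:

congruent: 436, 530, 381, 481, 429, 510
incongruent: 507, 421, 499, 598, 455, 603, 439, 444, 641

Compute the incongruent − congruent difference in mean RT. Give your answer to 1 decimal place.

M(congruent) = 2767/6 = 461.167
M(incongruent) = 4607/9 = 511.889
Difference = 511.889 − 461.167 = 50.722 ms

50.7 ms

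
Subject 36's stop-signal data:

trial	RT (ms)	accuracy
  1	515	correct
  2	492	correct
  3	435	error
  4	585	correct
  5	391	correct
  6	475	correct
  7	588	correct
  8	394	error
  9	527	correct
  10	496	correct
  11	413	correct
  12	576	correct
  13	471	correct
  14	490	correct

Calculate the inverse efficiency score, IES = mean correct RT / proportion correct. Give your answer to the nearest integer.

585 ms

Correct trials (n=12): 515, 492, 585, 391, 475, 588, 527, 496, 413, 576, 471, 490
Mean correct RT = 6019/12 = 501.5833 ms
Proportion correct = 12/14
IES = 501.5833 / (12/14) = 585.181 ms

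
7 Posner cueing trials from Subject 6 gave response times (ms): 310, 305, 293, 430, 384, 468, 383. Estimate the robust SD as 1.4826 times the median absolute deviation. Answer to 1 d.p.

Sorted: 293, 305, 310, 383, 384, 430, 468 → median = 383
|x − 383| sorted: 0, 1, 47, 73, 78, 85, 90 → MAD = 73
Robust SD ≈ 1.4826 × 73 = 108.230

108.2 ms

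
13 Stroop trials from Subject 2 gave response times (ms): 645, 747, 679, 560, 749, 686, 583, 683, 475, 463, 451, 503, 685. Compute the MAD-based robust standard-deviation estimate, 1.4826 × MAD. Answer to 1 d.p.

Sorted: 451, 463, 475, 503, 560, 583, 645, 679, 683, 685, 686, 747, 749 → median = 645
|x − 645| sorted: 0, 34, 38, 40, 41, 62, 85, 102, 104, 142, 170, 182, 194 → MAD = 85
Robust SD ≈ 1.4826 × 85 = 126.021

126.0 ms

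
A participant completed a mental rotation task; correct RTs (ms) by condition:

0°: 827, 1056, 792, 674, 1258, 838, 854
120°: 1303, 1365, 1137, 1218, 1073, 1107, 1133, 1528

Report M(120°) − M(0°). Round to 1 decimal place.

M(0°) = 6299/7 = 899.857
M(120°) = 9864/8 = 1233.000
Difference = 1233.000 − 899.857 = 333.143 ms

333.1 ms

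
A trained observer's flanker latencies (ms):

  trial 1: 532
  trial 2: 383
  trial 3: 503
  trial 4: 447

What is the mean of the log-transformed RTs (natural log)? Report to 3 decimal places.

6.137

ln(RT): 6.2766, 5.9480, 6.2206, 6.1026
Σ ln(RT) = 24.5478
Mean = 24.5478/4 = 6.13696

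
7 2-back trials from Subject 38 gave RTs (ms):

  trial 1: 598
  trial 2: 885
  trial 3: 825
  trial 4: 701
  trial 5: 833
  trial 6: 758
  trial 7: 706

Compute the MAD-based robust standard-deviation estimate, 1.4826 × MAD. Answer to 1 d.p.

Sorted: 598, 701, 706, 758, 825, 833, 885 → median = 758
|x − 758| sorted: 0, 52, 57, 67, 75, 127, 160 → MAD = 67
Robust SD ≈ 1.4826 × 67 = 99.334

99.3 ms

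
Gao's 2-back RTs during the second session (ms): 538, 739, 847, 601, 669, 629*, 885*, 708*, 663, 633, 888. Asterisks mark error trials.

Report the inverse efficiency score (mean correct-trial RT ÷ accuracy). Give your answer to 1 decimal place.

Correct trials (n=8): 538, 739, 847, 601, 669, 663, 633, 888
Mean correct RT = 5578/8 = 697.2500 ms
Proportion correct = 8/11
IES = 697.2500 / (8/11) = 958.719 ms

958.7 ms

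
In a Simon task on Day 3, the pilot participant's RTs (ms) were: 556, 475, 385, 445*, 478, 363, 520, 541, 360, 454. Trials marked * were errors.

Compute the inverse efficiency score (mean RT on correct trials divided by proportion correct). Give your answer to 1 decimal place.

510.1 ms

Correct trials (n=9): 556, 475, 385, 478, 363, 520, 541, 360, 454
Mean correct RT = 4132/9 = 459.1111 ms
Proportion correct = 9/10
IES = 459.1111 / (9/10) = 510.123 ms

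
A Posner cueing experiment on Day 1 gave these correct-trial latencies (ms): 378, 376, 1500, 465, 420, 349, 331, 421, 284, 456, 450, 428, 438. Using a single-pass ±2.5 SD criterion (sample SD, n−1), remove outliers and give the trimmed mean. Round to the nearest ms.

400 ms

n = 13, ΣRT = 6296, M = 484.308
Σ(x−M)² = 1152406.77; s = √(1152406.77/12) = 309.893
Cutoffs: 484.308 ± 2.5·309.893 → [-290.4, 1259.0]
Outside: 1500 → excluded.
Retained (n=12): Σ = 4796, mean = 4796/12 = 399.667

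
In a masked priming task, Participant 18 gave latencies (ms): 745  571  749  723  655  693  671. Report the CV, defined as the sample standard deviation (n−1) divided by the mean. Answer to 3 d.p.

n = 7, Σ = 4807, M = 686.7143
Σ(x−M)² = 23275.429; s = √(23275.429/6) = 62.2835
CV = 62.2835 / 686.7143 = 0.09070

0.091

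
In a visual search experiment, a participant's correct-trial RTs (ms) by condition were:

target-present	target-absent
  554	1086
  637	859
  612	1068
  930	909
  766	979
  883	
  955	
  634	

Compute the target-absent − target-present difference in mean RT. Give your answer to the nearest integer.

M(target-present) = 5971/8 = 746.375
M(target-absent) = 4901/5 = 980.200
Difference = 980.200 − 746.375 = 233.825 ms

234 ms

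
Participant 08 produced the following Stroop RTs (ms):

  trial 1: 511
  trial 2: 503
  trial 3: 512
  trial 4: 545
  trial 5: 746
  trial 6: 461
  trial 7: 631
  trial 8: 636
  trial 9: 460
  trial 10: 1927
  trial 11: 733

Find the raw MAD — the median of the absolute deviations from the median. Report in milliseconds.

Sorted: 460, 461, 503, 511, 512, 545, 631, 636, 733, 746, 1927 → median = 545
|x − 545|: 34, 42, 33, 0, 201, 84, 86, 91, 85, 1382, 188
Sorted deviations: 0, 33, 34, 42, 84, 85, 86, 91, 188, 201, 1382 → MAD = 85

85 ms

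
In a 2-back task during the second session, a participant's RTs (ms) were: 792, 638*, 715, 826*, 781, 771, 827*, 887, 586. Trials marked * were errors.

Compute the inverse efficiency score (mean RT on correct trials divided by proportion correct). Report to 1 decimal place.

Correct trials (n=6): 792, 715, 781, 771, 887, 586
Mean correct RT = 4532/6 = 755.3333 ms
Proportion correct = 6/9
IES = 755.3333 / (6/9) = 1133.000 ms

1133.0 ms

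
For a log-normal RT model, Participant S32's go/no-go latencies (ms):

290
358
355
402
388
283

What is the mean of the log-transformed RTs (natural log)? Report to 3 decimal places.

ln(RT): 5.6699, 5.8805, 5.8721, 5.9965, 5.9610, 5.6454
Σ ln(RT) = 35.0254
Mean = 35.0254/6 = 5.83757

5.838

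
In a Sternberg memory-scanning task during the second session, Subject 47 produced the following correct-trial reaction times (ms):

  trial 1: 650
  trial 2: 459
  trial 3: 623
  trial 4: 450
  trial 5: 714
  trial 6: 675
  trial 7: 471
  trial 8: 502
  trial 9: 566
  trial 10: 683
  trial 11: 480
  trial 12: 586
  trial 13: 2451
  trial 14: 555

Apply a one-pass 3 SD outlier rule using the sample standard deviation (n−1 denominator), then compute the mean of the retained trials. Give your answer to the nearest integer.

570 ms

n = 14, ΣRT = 9865, M = 704.643
Σ(x−M)² = 3387841.21; s = √(3387841.21/13) = 510.493
Cutoffs: 704.643 ± 3·510.493 → [-826.8, 2236.1]
Outside: 2451 → excluded.
Retained (n=13): Σ = 7414, mean = 7414/13 = 570.308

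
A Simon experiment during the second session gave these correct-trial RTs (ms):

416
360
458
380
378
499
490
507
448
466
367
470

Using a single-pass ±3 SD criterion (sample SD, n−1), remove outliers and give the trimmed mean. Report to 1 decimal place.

n = 12, ΣRT = 5239, M = 436.583
Σ(x−M)² = 32042.92; s = √(32042.92/11) = 53.972
Cutoffs: 436.583 ± 3·53.972 → [274.7, 598.5]
No RTs fall outside the cutoffs; all 12 retained. Mean = 5239/12 = 436.583

436.6 ms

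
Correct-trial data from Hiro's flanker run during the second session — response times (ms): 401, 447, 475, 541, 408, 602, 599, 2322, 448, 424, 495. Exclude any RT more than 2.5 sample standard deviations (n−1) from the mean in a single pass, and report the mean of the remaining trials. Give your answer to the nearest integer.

n = 11, ΣRT = 7162, M = 651.091
Σ(x−M)² = 3120660.91; s = √(3120660.91/10) = 558.629
Cutoffs: 651.091 ± 2.5·558.629 → [-745.5, 2047.7]
Outside: 2322 → excluded.
Retained (n=10): Σ = 4840, mean = 4840/10 = 484.000

484 ms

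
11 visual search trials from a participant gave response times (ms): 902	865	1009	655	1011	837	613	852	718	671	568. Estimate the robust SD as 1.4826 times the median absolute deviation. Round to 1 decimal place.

Sorted: 568, 613, 655, 671, 718, 837, 852, 865, 902, 1009, 1011 → median = 837
|x − 837| sorted: 0, 15, 28, 65, 119, 166, 172, 174, 182, 224, 269 → MAD = 166
Robust SD ≈ 1.4826 × 166 = 246.112

246.1 ms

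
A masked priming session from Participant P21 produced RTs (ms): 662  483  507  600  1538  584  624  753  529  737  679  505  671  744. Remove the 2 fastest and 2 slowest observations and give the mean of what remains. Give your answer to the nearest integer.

634 ms

Sorted: 483, 505, 507, 529, 584, 600, 624, 662, 671, 679, 737, 744, 753, 1538
Drop lowest 2 (483, 505) and highest 2 (753, 1538)
Remaining (n=10): Σ = 6337, mean = 6337/10 = 633.700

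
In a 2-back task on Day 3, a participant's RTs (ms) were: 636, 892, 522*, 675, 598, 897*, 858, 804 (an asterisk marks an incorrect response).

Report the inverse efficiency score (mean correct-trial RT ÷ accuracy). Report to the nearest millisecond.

992 ms

Correct trials (n=6): 636, 892, 675, 598, 858, 804
Mean correct RT = 4463/6 = 743.8333 ms
Proportion correct = 6/8
IES = 743.8333 / (6/8) = 991.778 ms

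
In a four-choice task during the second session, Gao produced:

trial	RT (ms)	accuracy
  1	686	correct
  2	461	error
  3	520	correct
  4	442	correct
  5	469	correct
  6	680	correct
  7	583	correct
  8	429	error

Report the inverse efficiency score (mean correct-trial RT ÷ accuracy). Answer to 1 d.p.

Correct trials (n=6): 686, 520, 442, 469, 680, 583
Mean correct RT = 3380/6 = 563.3333 ms
Proportion correct = 6/8
IES = 563.3333 / (6/8) = 751.111 ms

751.1 ms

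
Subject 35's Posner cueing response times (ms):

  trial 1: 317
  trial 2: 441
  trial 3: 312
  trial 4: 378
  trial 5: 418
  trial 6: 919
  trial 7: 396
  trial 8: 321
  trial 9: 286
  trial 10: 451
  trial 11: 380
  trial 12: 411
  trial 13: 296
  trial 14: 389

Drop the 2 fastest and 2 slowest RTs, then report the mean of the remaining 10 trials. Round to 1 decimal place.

376.3 ms

Sorted: 286, 296, 312, 317, 321, 378, 380, 389, 396, 411, 418, 441, 451, 919
Drop lowest 2 (286, 296) and highest 2 (451, 919)
Remaining (n=10): Σ = 3763, mean = 3763/10 = 376.300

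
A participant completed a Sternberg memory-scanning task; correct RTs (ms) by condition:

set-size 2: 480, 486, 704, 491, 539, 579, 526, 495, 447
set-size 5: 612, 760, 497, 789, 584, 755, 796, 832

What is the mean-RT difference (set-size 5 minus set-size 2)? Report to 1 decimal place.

M(set-size 2) = 4747/9 = 527.444
M(set-size 5) = 5625/8 = 703.125
Difference = 703.125 − 527.444 = 175.681 ms

175.7 ms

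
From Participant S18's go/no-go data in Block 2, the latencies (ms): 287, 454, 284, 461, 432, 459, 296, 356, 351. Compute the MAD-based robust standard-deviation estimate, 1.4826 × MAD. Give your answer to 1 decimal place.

Sorted: 284, 287, 296, 351, 356, 432, 454, 459, 461 → median = 356
|x − 356| sorted: 0, 5, 60, 69, 72, 76, 98, 103, 105 → MAD = 72
Robust SD ≈ 1.4826 × 72 = 106.747

106.7 ms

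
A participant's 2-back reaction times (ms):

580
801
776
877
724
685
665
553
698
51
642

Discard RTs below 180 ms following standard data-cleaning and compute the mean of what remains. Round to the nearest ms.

700 ms

Excluded: 51
Retained (n=10): Σ = 7001
Mean = 7001/10 = 700.1000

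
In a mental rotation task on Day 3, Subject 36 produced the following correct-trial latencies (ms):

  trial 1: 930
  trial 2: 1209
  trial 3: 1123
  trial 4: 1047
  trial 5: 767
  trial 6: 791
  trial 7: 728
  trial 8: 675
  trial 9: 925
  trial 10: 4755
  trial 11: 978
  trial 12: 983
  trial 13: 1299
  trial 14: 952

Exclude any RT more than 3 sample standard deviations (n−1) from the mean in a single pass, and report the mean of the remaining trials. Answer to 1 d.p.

954.4 ms

n = 14, ΣRT = 17162, M = 1225.857
Σ(x−M)² = 13827465.71; s = √(13827465.71/13) = 1031.335
Cutoffs: 1225.857 ± 3·1031.335 → [-1868.1, 4319.9]
Outside: 4755 → excluded.
Retained (n=13): Σ = 12407, mean = 12407/13 = 954.385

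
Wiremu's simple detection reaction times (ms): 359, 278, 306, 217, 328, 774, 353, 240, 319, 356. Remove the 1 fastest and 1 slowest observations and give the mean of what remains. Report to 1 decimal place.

Sorted: 217, 240, 278, 306, 319, 328, 353, 356, 359, 774
Drop lowest 1 (217) and highest 1 (774)
Remaining (n=8): Σ = 2539, mean = 2539/8 = 317.375

317.4 ms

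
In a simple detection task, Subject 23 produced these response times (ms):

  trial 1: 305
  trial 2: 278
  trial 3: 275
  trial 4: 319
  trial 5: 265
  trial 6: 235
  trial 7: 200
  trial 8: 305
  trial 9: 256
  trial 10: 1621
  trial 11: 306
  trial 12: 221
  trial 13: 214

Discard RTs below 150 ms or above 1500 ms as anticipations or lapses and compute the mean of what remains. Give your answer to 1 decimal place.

Excluded: 1621
Retained (n=12): Σ = 3179
Mean = 3179/12 = 264.9167

264.9 ms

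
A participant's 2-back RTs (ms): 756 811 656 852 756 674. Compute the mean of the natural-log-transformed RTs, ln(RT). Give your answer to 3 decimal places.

6.617

ln(RT): 6.6280, 6.6983, 6.4862, 6.7476, 6.6280, 6.5132
Σ ln(RT) = 39.7013
Mean = 39.7013/6 = 6.61689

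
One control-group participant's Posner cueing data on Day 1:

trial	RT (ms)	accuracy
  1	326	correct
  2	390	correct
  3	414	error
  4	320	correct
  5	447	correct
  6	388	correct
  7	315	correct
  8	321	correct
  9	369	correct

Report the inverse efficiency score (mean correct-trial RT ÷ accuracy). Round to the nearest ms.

Correct trials (n=8): 326, 390, 320, 447, 388, 315, 321, 369
Mean correct RT = 2876/8 = 359.5000 ms
Proportion correct = 8/9
IES = 359.5000 / (8/9) = 404.438 ms

404 ms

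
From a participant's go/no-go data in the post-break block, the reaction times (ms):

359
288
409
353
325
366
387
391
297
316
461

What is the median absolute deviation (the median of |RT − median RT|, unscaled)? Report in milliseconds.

Sorted: 288, 297, 316, 325, 353, 359, 366, 387, 391, 409, 461 → median = 359
|x − 359|: 0, 71, 50, 6, 34, 7, 28, 32, 62, 43, 102
Sorted deviations: 0, 6, 7, 28, 32, 34, 43, 50, 62, 71, 102 → MAD = 34

34 ms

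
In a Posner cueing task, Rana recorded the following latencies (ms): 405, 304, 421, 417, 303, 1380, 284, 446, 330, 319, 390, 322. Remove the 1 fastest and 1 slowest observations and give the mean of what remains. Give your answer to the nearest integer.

Sorted: 284, 303, 304, 319, 322, 330, 390, 405, 417, 421, 446, 1380
Drop lowest 1 (284) and highest 1 (1380)
Remaining (n=10): Σ = 3657, mean = 3657/10 = 365.700

366 ms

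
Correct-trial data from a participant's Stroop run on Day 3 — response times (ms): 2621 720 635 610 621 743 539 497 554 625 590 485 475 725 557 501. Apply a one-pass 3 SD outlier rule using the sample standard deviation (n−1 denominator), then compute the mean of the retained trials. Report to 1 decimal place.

591.8 ms

n = 16, ΣRT = 11498, M = 718.625
Σ(x−M)² = 3969201.75; s = √(3969201.75/15) = 514.406
Cutoffs: 718.625 ± 3·514.406 → [-824.6, 2261.8]
Outside: 2621 → excluded.
Retained (n=15): Σ = 8877, mean = 8877/15 = 591.800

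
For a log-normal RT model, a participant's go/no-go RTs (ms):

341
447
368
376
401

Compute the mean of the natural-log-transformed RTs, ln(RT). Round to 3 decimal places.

5.953

ln(RT): 5.8319, 6.1026, 5.9081, 5.9296, 5.9940
Σ ln(RT) = 29.7661
Mean = 29.7661/5 = 5.95321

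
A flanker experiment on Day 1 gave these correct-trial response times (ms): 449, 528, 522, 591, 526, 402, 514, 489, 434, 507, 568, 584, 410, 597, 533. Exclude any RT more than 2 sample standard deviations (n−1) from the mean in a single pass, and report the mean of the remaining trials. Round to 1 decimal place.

n = 15, ΣRT = 7654, M = 510.267
Σ(x−M)² = 55848.93; s = √(55848.93/14) = 63.160
Cutoffs: 510.267 ± 2·63.160 → [383.9, 636.6]
No RTs fall outside the cutoffs; all 15 retained. Mean = 7654/15 = 510.267

510.3 ms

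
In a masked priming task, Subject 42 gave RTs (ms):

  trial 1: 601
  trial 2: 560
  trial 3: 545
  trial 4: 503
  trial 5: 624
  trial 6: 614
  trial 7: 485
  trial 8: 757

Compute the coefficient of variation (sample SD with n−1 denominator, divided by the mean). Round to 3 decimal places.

n = 8, Σ = 4689, M = 586.1250
Σ(x−M)² = 51140.875; s = √(51140.875/7) = 85.4742
CV = 85.4742 / 586.1250 = 0.14583

0.146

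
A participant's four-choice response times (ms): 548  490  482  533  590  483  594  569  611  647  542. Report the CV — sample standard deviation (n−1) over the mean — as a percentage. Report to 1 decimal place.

n = 11, Σ = 6089, M = 553.5455
Σ(x−M)² = 29958.727; s = √(29958.727/10) = 54.7346
CV = 54.7346 / 553.5455 = 0.09888 = 9.888%

9.9%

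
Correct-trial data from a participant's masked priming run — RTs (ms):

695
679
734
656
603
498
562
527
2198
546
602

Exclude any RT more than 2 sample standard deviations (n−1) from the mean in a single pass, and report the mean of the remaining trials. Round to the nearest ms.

n = 11, ΣRT = 8300, M = 754.545
Σ(x−M)² = 2347340.73; s = √(2347340.73/10) = 484.494
Cutoffs: 754.545 ± 2·484.494 → [-214.4, 1723.5]
Outside: 2198 → excluded.
Retained (n=10): Σ = 6102, mean = 6102/10 = 610.200

610 ms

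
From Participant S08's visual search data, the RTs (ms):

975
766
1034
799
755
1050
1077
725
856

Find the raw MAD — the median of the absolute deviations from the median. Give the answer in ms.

Sorted: 725, 755, 766, 799, 856, 975, 1034, 1050, 1077 → median = 856
|x − 856|: 119, 90, 178, 57, 101, 194, 221, 131, 0
Sorted deviations: 0, 57, 90, 101, 119, 131, 178, 194, 221 → MAD = 119

119 ms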